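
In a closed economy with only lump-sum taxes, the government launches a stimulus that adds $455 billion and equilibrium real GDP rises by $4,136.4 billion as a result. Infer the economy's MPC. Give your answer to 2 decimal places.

Implied spending multiplier k = ΔY/ΔG = 4,136.4/455 ≈ 9.091.
Since k = 1/(1 − MPC), MPC = 1 − 1/k = 1 − ΔG/ΔY = 1 − 455/4,136.4 ≈ 0.89.

0.89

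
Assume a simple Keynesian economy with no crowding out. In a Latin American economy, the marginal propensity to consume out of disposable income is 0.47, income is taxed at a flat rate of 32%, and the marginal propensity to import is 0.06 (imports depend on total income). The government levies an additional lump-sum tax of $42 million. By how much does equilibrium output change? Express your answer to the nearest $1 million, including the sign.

−$27 million

A lump-sum tax change of +$42 million shifts disposable income by −$42 million; first-round consumption changes by −c × ΔT = −0.47 × (+$42 million) = −$19.74 million.
Expenditure multiplier = 1/(1 − c(1−t) + m) = 1/(1 − 0.47×0.68 + 0.06) = 1/0.7404 ≈ 1.351.
The tax multiplier is −c × k ≈ −0.635, so ΔY = k × (−c·ΔT) = (−$19.74 million) / 0.7404 ≈ −$27 million.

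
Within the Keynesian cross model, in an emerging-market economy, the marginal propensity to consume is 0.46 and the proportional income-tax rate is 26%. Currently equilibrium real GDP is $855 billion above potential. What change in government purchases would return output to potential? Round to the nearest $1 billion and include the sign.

Spending multiplier = 1/(1 − c(1−t)) = 1/(1 − 0.46×0.74) = 1/0.6596 ≈ 1.516.
Need ΔY = −$855 billion, so ΔG = ΔY/k = (−$855 billion) × 0.6596 ≈ −$564 billion.
The government should cut government purchases by $564 billion.

−$564 billion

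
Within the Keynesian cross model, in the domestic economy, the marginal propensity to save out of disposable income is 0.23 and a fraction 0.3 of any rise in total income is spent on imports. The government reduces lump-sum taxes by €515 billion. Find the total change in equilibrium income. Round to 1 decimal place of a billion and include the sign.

+€748.2 billion

MPC = 1 − MPS = 1 − 0.23 = 0.77.
A lump-sum tax change of −€515 billion shifts disposable income by +€515 billion; first-round consumption changes by −c × ΔT = −0.77 × (−€515 billion) = +€396.55 billion.
Expenditure multiplier = 1/(1 − c + m) = 1/(1 − 0.77 + 0.3) = 1/0.53 ≈ 1.887.
The tax multiplier is −c × k ≈ −1.453, so ΔY = k × (−c·ΔT) = (+€396.55 billion) / 0.53 ≈ +€748.2 billion.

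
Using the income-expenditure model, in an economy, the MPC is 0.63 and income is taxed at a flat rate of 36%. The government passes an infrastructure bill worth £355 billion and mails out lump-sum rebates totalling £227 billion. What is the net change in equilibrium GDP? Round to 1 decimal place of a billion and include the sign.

Expenditure multiplier = 1/(1 − c(1−t)) = 1/(1 − 0.63×0.64) = 1/0.5968 ≈ 1.676.
ΔG contributes k·ΔG = (+£355 billion) / 0.5968 ≈ +£594.8 billion.
ΔT of −£227 billion changes first-round spending by −c·ΔT = +£143.01 billion, contributing k·(−c·ΔT) = (+£143.01 billion) / 0.5968 ≈ +£239.6 billion.
Net ΔY = k(ΔG − c·ΔT) = (+£498.01 billion) / 0.5968 ≈ +£834.5 billion.

+£834.5 billion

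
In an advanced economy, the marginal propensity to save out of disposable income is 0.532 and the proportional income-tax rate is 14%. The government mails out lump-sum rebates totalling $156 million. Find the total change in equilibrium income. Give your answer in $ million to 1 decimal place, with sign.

MPC = 1 − MPS = 1 − 0.532 = 0.468.
A lump-sum tax change of −$156 million shifts disposable income by +$156 million; first-round consumption changes by −c × ΔT = −0.468 × (−$156 million) = +$73.008 million.
Expenditure multiplier = 1/(1 − c(1−t)) = 1/(1 − 0.468×0.86) = 1/0.59752 ≈ 1.674.
The tax multiplier is −c × k ≈ −0.783, so ΔY = k × (−c·ΔT) = (+$73.008 million) / 0.59752 ≈ +$122.2 million.

+$122.2 million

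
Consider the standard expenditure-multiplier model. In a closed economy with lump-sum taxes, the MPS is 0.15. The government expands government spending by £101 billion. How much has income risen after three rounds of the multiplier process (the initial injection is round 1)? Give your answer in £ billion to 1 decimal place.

£259.8 billion

MPC = 1 − MPS = 1 − 0.15 = 0.85.
Round 1 adds ΔG = £101 billion; each later round is MPC = 0.85 times the previous.
After 3 rounds: 101 + 85.85 + 72.9725 = ΔG·(1 − c^3)/(1 − c) = 101 × (1 − 0.614125)/0.15 ≈ £259.8 billion.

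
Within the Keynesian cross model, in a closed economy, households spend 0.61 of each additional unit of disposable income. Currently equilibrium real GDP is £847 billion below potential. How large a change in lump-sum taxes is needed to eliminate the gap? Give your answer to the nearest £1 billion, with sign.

Spending multiplier = 1/(1 − MPC) = 1/(1 − 0.61) = 1/0.39 ≈ 2.564.
Tax multiplier = −c·k = −0.61/0.39 ≈ −1.564. Need ΔY = +£847 billion, so ΔT = ΔY/(−c·k) = −(+£847 billion) × 0.39 / 0.61 ≈ −£542 billion.
The government should cut lump-sum taxes by £542 billion.

−£542 billion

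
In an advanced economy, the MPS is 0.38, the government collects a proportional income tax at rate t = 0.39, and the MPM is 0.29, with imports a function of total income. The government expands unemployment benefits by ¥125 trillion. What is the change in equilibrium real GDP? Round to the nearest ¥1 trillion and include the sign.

+¥85 trillion

MPC = 1 − MPS = 1 − 0.38 = 0.62.
The transfer change shifts disposable income by +¥125 trillion, so first-round consumption changes by c·ΔTR = 0.62 × (+¥125 trillion) = +¥77.5 trillion.
Expenditure multiplier = 1/(1 − c(1−t) + m) = 1/(1 − 0.62×0.61 + 0.29) = 1/0.9118 ≈ 1.097.
The transfer multiplier is c × k ≈ 0.68, so ΔY = k × (c·ΔTR) = (+¥77.5 trillion) / 0.9118 ≈ +¥85 trillion.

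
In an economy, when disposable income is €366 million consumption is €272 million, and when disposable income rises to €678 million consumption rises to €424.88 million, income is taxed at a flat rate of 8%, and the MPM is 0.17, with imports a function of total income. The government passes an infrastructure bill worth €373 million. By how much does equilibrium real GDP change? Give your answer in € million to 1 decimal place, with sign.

+€518.6 million

MPC = ΔC/ΔYd = (424.88 − 272)/(678 − 366) = 152.88/312 = 0.49.
Government-spending multiplier = 1/(1 − c(1−t) + m) = 1/(1 − 0.49×0.92 + 0.17) = 1/0.7192 ≈ 1.39.
ΔY = k × ΔG = (+€373 million) / 0.7192 ≈ +€518.6 million.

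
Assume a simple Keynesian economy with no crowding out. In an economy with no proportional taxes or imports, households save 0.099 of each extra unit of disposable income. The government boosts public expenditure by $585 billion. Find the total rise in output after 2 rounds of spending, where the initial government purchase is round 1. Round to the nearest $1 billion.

$1,112 billion

MPC = 1 − MPS = 1 − 0.099 = 0.901.
Round 1 adds ΔG = $585 billion; each later round is MPC = 0.901 times the previous.
After 2 rounds: 585 + 527.085 = ΔG·(1 − c^2)/(1 − c) = 585 × (1 − 0.811801)/0.099 ≈ $1,112 billion.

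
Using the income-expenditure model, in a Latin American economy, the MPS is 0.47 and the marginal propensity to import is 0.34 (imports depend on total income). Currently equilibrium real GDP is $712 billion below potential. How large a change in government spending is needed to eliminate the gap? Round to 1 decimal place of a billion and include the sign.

+$576.7 billion

MPC = 1 − MPS = 1 − 0.47 = 0.53.
Spending multiplier = 1/(1 − c + m) = 1/(1 − 0.53 + 0.34) = 1/0.81 ≈ 1.235.
Need ΔY = +$712 billion, so ΔG = ΔY/k = (+$712 billion) × 0.81 ≈ +$576.7 billion.
The government should increase government spending by $576.7 billion.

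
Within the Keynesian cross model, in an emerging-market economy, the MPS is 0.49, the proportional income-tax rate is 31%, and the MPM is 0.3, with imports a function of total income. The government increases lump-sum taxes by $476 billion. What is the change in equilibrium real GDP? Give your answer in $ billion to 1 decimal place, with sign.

−$256.0 billion

MPC = 1 − MPS = 1 − 0.49 = 0.51.
A lump-sum tax change of +$476 billion shifts disposable income by −$476 billion; first-round consumption changes by −c × ΔT = −0.51 × (+$476 billion) = −$242.76 billion.
Expenditure multiplier = 1/(1 − c(1−t) + m) = 1/(1 − 0.51×0.69 + 0.3) = 1/0.9481 ≈ 1.055.
The tax multiplier is −c × k ≈ −0.538, so ΔY = k × (−c·ΔT) = (−$242.76 billion) / 0.9481 ≈ −$256 billion.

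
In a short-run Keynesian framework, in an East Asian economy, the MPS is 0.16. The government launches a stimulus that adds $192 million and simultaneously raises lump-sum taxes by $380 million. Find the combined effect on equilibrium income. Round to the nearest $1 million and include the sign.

−$795 million

MPC = 1 − MPS = 1 − 0.16 = 0.84.
Expenditure multiplier = 1/(1 − MPC) = 1/(1 − 0.84) = 1/0.16 = 6.25.
ΔG contributes k·ΔG = (+$192 million) / 0.16 = +$1,200 million.
ΔT of +$380 million changes first-round spending by −c·ΔT = −$319.2 million, contributing k·(−c·ΔT) = (−$319.2 million) / 0.16 = −$1,995 million.
Net ΔY = k(ΔG − c·ΔT) = (−$127.2 million) / 0.16 = −$795 million.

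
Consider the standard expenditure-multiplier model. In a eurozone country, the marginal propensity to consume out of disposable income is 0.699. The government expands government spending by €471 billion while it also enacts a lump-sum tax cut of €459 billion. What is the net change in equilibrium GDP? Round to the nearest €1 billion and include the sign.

Expenditure multiplier = 1/(1 − MPC) = 1/(1 − 0.699) = 1/0.301 ≈ 3.322.
ΔG contributes k·ΔG = (+€471 billion) / 0.301 ≈ +€1,564.8 billion.
ΔT of −€459 billion changes first-round spending by −c·ΔT = +€320.841 billion, contributing k·(−c·ΔT) = (+€320.841 billion) / 0.301 ≈ +€1,065.9 billion.
Net ΔY = k(ΔG − c·ΔT) = (+€791.841 billion) / 0.301 ≈ +€2,631 billion.

+€2,631 billion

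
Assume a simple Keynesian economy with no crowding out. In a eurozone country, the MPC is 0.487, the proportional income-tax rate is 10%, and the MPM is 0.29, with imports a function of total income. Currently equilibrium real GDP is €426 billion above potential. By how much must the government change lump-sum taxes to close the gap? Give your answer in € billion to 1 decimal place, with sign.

Spending multiplier = 1/(1 − c(1−t) + m) = 1/(1 − 0.487×0.9 + 0.29) = 1/0.8517 ≈ 1.174.
Tax multiplier = −c·k = −0.487/0.8517 ≈ −0.572. Need ΔY = −€426 billion, so ΔT = ΔY/(−c·k) = −(−€426 billion) × 0.8517 / 0.487 ≈ +€745 billion.
The government should raise lump-sum taxes by €745 billion.

+€745.0 billion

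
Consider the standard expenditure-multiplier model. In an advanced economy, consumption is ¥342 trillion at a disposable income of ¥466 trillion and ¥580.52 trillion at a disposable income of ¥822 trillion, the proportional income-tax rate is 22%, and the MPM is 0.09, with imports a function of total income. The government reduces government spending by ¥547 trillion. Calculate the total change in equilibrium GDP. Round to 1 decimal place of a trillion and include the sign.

−¥964.0 trillion

MPC = ΔC/ΔYd = (580.52 − 342)/(822 − 466) = 238.52/356 = 0.67.
Spending multiplier = 1/(1 − c(1−t) + m) = 1/(1 − 0.67×0.78 + 0.09) = 1/0.5674 ≈ 1.762.
ΔY = k × ΔG = (−¥547 trillion) / 0.5674 ≈ −¥964 trillion.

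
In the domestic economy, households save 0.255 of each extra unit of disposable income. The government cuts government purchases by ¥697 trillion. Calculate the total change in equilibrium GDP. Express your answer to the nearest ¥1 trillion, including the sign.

−¥2,733 trillion

MPC = 1 − MPS = 1 − 0.255 = 0.745.
Expenditure multiplier = 1/(1 − MPC) = 1/(1 − 0.745) = 1/0.255 ≈ 3.922.
ΔY = k × ΔG = (−¥697 trillion) / 0.255 ≈ −¥2,733 trillion.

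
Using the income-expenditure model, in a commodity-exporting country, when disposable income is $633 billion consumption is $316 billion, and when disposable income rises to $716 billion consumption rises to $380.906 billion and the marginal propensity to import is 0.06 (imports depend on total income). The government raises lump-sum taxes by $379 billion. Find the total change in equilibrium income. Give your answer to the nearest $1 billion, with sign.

−$1,066 billion

MPC = ΔC/ΔYd = (380.906 − 316)/(716 − 633) = 64.906/83 = 0.782.
A lump-sum tax change of +$379 billion shifts disposable income by −$379 billion; first-round consumption changes by −c × ΔT = −0.782 × (+$379 billion) = −$296.378 billion.
Expenditure multiplier = 1/(1 − c + m) = 1/(1 − 0.782 + 0.06) = 1/0.278 ≈ 3.597.
The tax multiplier is −c × k ≈ −2.813, so ΔY = k × (−c·ΔT) = (−$296.378 billion) / 0.278 ≈ −$1,066 billion.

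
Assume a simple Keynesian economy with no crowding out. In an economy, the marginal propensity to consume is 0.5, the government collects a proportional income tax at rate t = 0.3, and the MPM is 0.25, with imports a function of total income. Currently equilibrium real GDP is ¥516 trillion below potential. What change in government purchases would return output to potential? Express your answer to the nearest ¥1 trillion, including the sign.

+¥464 trillion

Spending multiplier = 1/(1 − c(1−t) + m) = 1/(1 − 0.5×0.7 + 0.25) = 1/0.9 ≈ 1.111.
Need ΔY = +¥516 trillion, so ΔG = ΔY/k = (+¥516 trillion) × 0.9 ≈ +¥464 trillion.
The government should increase government purchases by ¥464 trillion.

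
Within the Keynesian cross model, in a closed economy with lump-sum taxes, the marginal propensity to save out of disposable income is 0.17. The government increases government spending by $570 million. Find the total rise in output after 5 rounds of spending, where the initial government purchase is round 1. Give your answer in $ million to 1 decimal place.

MPC = 1 − MPS = 1 − 0.17 = 0.83.
Round 1 adds ΔG = $570 million; each later round is MPC = 0.83 times the previous.
After 5 rounds: 570 + 473.1 + 392.673 + 325.91859 + 270.5124297 = ΔG·(1 − c^5)/(1 − c) = 570 × (1 − 0.3939040643)/0.17 ≈ $2,032.2 million.

$2,032.2 million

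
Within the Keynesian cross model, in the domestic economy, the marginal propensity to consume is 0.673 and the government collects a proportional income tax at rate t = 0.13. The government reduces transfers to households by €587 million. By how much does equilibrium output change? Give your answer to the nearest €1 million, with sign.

−€953 million

The transfer change shifts disposable income by −€587 million, so first-round consumption changes by c·ΔTR = 0.673 × (−€587 million) = −€395.051 million.
Expenditure multiplier = 1/(1 − c(1−t)) = 1/(1 − 0.673×0.87) = 1/0.41449 ≈ 2.413.
The transfer multiplier is c × k ≈ 1.624, so ΔY = k × (c·ΔTR) = (−€395.051 million) / 0.41449 ≈ −€953 million.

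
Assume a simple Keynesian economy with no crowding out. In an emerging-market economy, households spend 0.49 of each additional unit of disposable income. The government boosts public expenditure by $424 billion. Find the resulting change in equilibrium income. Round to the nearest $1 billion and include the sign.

Spending multiplier = 1/(1 − MPC) = 1/(1 − 0.49) = 1/0.51 ≈ 1.961.
ΔY = k × ΔG = (+$424 billion) / 0.51 ≈ +$831 billion.

+$831 billion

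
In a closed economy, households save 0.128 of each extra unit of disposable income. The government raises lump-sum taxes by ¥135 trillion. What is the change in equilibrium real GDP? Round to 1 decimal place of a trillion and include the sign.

−¥919.7 trillion

MPC = 1 − MPS = 1 − 0.128 = 0.872.
A lump-sum tax change of +¥135 trillion shifts disposable income by −¥135 trillion; first-round consumption changes by −c × ΔT = −0.872 × (+¥135 trillion) = −¥117.72 trillion.
Expenditure multiplier = 1/(1 − MPC) = 1/(1 − 0.872) = 1/0.128 ≈ 7.813.
The tax multiplier is −c × k ≈ −6.813, so ΔY = k × (−c·ΔT) = (−¥117.72 trillion) / 0.128 ≈ −¥919.7 trillion.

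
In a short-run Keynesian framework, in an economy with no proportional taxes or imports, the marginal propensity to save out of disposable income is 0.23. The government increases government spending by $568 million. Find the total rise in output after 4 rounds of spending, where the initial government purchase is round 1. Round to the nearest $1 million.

$1,601 million

MPC = 1 − MPS = 1 − 0.23 = 0.77.
Round 1 adds ΔG = $568 million; each later round is MPC = 0.77 times the previous.
After 4 rounds: 568 + 437.36 + 336.7672 + 259.310744 = ΔG·(1 − c^4)/(1 − c) = 568 × (1 − 0.35153041)/0.23 ≈ $1,601 million.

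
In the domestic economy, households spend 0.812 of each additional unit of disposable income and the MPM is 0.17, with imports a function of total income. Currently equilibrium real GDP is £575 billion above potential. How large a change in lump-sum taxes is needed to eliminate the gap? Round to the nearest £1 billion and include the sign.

+£254 billion

Spending multiplier = 1/(1 − c + m) = 1/(1 − 0.812 + 0.17) = 1/0.358 ≈ 2.793.
Tax multiplier = −c·k = −0.812/0.358 ≈ −2.268. Need ΔY = −£575 billion, so ΔT = ΔY/(−c·k) = −(−£575 billion) × 0.358 / 0.812 ≈ +£254 billion.
The government should raise lump-sum taxes by £254 billion.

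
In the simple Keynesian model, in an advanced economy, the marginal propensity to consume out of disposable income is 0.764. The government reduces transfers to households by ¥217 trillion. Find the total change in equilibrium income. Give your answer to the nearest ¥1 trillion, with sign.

−¥702 trillion

The transfer change shifts disposable income by −¥217 trillion, so first-round consumption changes by c·ΔTR = 0.764 × (−¥217 trillion) = −¥165.788 trillion.
Expenditure multiplier = 1/(1 − MPC) = 1/(1 − 0.764) = 1/0.236 ≈ 4.237.
The transfer multiplier is c × k ≈ 3.237, so ΔY = k × (c·ΔTR) = (−¥165.788 trillion) / 0.236 ≈ −¥702 trillion.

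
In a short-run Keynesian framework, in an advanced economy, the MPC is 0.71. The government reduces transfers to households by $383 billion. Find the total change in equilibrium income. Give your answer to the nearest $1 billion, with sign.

−$938 billion

The transfer change shifts disposable income by −$383 billion, so first-round consumption changes by c·ΔTR = 0.71 × (−$383 billion) = −$271.93 billion.
Expenditure multiplier = 1/(1 − MPC) = 1/(1 − 0.71) = 1/0.29 ≈ 3.448.
The transfer multiplier is c × k ≈ 2.448, so ΔY = k × (c·ΔTR) = (−$271.93 billion) / 0.29 ≈ −$938 billion.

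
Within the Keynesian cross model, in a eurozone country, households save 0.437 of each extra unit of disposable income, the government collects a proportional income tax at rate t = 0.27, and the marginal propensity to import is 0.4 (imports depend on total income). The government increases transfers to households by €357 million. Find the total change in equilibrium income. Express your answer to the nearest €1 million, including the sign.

MPC = 1 − MPS = 1 − 0.437 = 0.563.
The transfer change shifts disposable income by +€357 million, so first-round consumption changes by c·ΔTR = 0.563 × (+€357 million) = +€200.991 million.
Expenditure multiplier = 1/(1 − c(1−t) + m) = 1/(1 − 0.563×0.73 + 0.4) = 1/0.98901 ≈ 1.011.
The transfer multiplier is c × k ≈ 0.569, so ΔY = k × (c·ΔTR) = (+€200.991 million) / 0.98901 ≈ +€203 million.

+€203 million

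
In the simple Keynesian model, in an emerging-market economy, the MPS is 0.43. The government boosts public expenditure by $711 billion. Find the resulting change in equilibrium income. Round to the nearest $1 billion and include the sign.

+$1,653 billion

MPC = 1 − MPS = 1 − 0.43 = 0.57.
Government-spending multiplier = 1/(1 − MPC) = 1/(1 − 0.57) = 1/0.43 ≈ 2.326.
ΔY = k × ΔG = (+$711 billion) / 0.43 ≈ +$1,653 billion.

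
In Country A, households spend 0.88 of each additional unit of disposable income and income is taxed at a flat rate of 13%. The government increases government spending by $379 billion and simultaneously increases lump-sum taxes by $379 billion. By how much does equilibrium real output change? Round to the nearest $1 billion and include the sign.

Expenditure multiplier = 1/(1 − c(1−t)) = 1/(1 − 0.88×0.87) = 1/0.2344 ≈ 4.266.
ΔG contributes k·ΔG = (+$379 billion) / 0.2344 ≈ +$1,616.9 billion.
ΔT of +$379 billion changes first-round spending by −c·ΔT = −$333.52 billion, contributing k·(−c·ΔT) = (−$333.52 billion) / 0.2344 ≈ −$1,422.9 billion.
Net ΔY = k(ΔG − c·ΔT) = (+$45.48 billion) / 0.2344 ≈ +$194 billion.

+$194 billion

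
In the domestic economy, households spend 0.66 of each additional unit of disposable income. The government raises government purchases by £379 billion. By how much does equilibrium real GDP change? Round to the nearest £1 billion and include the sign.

+£1,115 billion

Expenditure multiplier = 1/(1 − MPC) = 1/(1 − 0.66) = 1/0.34 ≈ 2.941.
ΔY = k × ΔG = (+£379 billion) / 0.34 ≈ +£1,115 billion.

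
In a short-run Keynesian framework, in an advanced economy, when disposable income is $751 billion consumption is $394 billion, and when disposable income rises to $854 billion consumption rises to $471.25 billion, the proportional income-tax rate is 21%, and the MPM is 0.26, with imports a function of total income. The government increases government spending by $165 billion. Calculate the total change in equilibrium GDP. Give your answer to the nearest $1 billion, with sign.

MPC = ΔC/ΔYd = (471.25 − 394)/(854 − 751) = 77.25/103 = 0.75.
Expenditure multiplier = 1/(1 − c(1−t) + m) = 1/(1 − 0.75×0.79 + 0.26) = 1/0.6675 ≈ 1.498.
ΔY = k × ΔG = (+$165 billion) / 0.6675 ≈ +$247 billion.

+$247 billion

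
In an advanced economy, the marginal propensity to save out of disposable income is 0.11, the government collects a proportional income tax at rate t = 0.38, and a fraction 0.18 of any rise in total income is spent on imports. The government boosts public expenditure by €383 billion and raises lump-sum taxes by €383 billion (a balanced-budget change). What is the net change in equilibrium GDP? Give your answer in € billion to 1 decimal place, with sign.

+€67.1 billion

MPC = 1 − MPS = 1 − 0.11 = 0.89.
Expenditure multiplier = 1/(1 − c(1−t) + m) = 1/(1 − 0.89×0.62 + 0.18) = 1/0.6282 ≈ 1.592.
ΔG contributes k·ΔG = (+€383 billion) / 0.6282 ≈ +€609.7 billion.
ΔT of +€383 billion changes first-round spending by −c·ΔT = −€340.87 billion, contributing k·(−c·ΔT) = (−€340.87 billion) / 0.6282 ≈ −€542.6 billion.
Net ΔY = k(ΔG − c·ΔT) = (+€42.13 billion) / 0.6282 ≈ +€67.1 billion.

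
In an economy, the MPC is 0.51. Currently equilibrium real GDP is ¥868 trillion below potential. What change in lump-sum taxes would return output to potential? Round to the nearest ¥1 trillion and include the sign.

−¥834 trillion

Spending multiplier = 1/(1 − MPC) = 1/(1 − 0.51) = 1/0.49 ≈ 2.041.
Tax multiplier = −c·k = −0.51/0.49 ≈ −1.041. Need ΔY = +¥868 trillion, so ΔT = ΔY/(−c·k) = −(+¥868 trillion) × 0.49 / 0.51 ≈ −¥834 trillion.
The government should cut lump-sum taxes by ¥834 trillion.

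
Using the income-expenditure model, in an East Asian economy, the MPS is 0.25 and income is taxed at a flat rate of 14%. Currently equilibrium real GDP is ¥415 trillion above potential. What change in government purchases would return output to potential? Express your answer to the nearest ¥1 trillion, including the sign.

−¥147 trillion

MPC = 1 − MPS = 1 − 0.25 = 0.75.
Spending multiplier = 1/(1 − c(1−t)) = 1/(1 − 0.75×0.86) = 1/0.355 ≈ 2.817.
Need ΔY = −¥415 trillion, so ΔG = ΔY/k = (−¥415 trillion) × 0.355 ≈ −¥147 trillion.
The government should cut government purchases by ¥147 trillion.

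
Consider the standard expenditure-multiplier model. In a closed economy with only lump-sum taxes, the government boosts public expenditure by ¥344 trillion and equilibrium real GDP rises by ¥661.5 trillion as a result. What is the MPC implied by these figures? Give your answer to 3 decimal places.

Implied spending multiplier k = ΔY/ΔG = 661.5/344 ≈ 1.923.
Since k = 1/(1 − MPC), MPC = 1 − 1/k = 1 − ΔG/ΔY = 1 − 344/661.5 ≈ 0.480.

0.480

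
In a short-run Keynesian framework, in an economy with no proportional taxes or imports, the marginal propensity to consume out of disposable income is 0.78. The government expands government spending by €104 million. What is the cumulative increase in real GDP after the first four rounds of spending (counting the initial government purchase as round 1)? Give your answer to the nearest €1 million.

Round 1 adds ΔG = €104 million; each later round is MPC = 0.78 times the previous.
After 4 rounds: 104 + 81.12 + 63.2736 + 49.353408 = ΔG·(1 − c^4)/(1 − c) = 104 × (1 − 0.37015056)/0.22 ≈ €298 million.

€298 million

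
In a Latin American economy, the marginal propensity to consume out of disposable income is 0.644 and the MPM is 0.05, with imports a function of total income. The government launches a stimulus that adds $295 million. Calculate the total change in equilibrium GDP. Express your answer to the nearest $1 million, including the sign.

+$727 million

Expenditure multiplier = 1/(1 − c + m) = 1/(1 − 0.644 + 0.05) = 1/0.406 ≈ 2.463.
ΔY = k × ΔG = (+$295 million) / 0.406 ≈ +$727 million.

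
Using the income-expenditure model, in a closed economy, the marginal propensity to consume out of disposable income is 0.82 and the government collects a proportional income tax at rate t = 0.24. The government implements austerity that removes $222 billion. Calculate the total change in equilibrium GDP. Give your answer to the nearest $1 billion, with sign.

−$589 billion

Spending multiplier = 1/(1 − c(1−t)) = 1/(1 − 0.82×0.76) = 1/0.3768 ≈ 2.654.
ΔY = k × ΔG = (−$222 billion) / 0.3768 ≈ −$589 billion.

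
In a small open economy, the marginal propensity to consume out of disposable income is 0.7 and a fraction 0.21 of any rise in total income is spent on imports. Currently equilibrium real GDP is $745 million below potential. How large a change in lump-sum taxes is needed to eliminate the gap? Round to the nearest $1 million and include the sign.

Spending multiplier = 1/(1 − c + m) = 1/(1 − 0.7 + 0.21) = 1/0.51 ≈ 1.961.
Tax multiplier = −c·k = −0.7/0.51 ≈ −1.373. Need ΔY = +$745 million, so ΔT = ΔY/(−c·k) = −(+$745 million) × 0.51 / 0.7 ≈ −$543 million.
The government should cut lump-sum taxes by $543 million.

−$543 million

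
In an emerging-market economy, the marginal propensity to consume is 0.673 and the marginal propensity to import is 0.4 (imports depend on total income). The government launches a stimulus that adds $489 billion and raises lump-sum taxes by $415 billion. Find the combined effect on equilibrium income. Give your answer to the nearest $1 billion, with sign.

Expenditure multiplier = 1/(1 − c + m) = 1/(1 − 0.673 + 0.4) = 1/0.727 ≈ 1.376.
ΔG contributes k·ΔG = (+$489 billion) / 0.727 ≈ +$672.6 billion.
ΔT of +$415 billion changes first-round spending by −c·ΔT = −$279.295 billion, contributing k·(−c·ΔT) = (−$279.295 billion) / 0.727 ≈ −$384.2 billion.
Net ΔY = k(ΔG − c·ΔT) = (+$209.705 billion) / 0.727 ≈ +$288 billion.

+$288 billion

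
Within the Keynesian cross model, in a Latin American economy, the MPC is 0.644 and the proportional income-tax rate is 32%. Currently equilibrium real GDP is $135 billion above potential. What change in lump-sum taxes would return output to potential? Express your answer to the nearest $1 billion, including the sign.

Spending multiplier = 1/(1 − c(1−t)) = 1/(1 − 0.644×0.68) = 1/0.56208 ≈ 1.779.
Tax multiplier = −c·k = −0.644/0.56208 ≈ −1.146. Need ΔY = −$135 billion, so ΔT = ΔY/(−c·k) = −(−$135 billion) × 0.56208 / 0.644 ≈ +$118 billion.
The government should raise lump-sum taxes by $118 billion.

+$118 billion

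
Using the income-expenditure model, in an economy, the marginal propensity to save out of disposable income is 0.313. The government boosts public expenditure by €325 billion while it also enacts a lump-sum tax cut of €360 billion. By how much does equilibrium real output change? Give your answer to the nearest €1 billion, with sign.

+€1,828 billion

MPC = 1 − MPS = 1 − 0.313 = 0.687.
Expenditure multiplier = 1/(1 − MPC) = 1/(1 − 0.687) = 1/0.313 ≈ 3.195.
ΔG contributes k·ΔG = (+€325 billion) / 0.313 ≈ +€1,038.3 billion.
ΔT of −€360 billion changes first-round spending by −c·ΔT = +€247.32 billion, contributing k·(−c·ΔT) = (+€247.32 billion) / 0.313 ≈ +€790.2 billion.
Net ΔY = k(ΔG − c·ΔT) = (+€572.32 billion) / 0.313 ≈ +€1,828 billion.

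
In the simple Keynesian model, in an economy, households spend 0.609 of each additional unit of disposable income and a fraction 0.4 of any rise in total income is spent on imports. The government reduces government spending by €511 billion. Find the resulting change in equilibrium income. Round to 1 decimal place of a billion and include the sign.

Government-spending multiplier = 1/(1 − c + m) = 1/(1 − 0.609 + 0.4) = 1/0.791 ≈ 1.264.
ΔY = k × ΔG = (−€511 billion) / 0.791 ≈ −€646 billion.

−€646.0 billion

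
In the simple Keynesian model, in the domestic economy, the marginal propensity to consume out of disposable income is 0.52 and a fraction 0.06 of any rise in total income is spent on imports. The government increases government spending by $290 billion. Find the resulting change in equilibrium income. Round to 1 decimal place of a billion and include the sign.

+$537.0 billion

Spending multiplier = 1/(1 − c + m) = 1/(1 − 0.52 + 0.06) = 1/0.54 ≈ 1.852.
ΔY = k × ΔG = (+$290 billion) / 0.54 ≈ +$537 billion.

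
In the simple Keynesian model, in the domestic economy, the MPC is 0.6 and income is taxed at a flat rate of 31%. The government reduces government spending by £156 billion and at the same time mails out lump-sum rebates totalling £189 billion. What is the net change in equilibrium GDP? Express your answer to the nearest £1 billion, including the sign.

Expenditure multiplier = 1/(1 − c(1−t)) = 1/(1 − 0.6×0.69) = 1/0.586 ≈ 1.706.
ΔG contributes k·ΔG = (−£156 billion) / 0.586 ≈ −£266.2 billion.
ΔT of −£189 billion changes first-round spending by −c·ΔT = +£113.4 billion, contributing k·(−c·ΔT) = (+£113.4 billion) / 0.586 ≈ +£193.5 billion.
Net ΔY = k(ΔG − c·ΔT) = (−£42.6 billion) / 0.586 ≈ −£73 billion.

−£73 billion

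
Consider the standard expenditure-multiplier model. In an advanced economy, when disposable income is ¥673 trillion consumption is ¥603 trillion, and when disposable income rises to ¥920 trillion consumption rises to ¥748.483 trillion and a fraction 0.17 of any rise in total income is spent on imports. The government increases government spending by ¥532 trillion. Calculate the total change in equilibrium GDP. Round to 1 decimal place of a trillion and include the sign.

+¥915.7 trillion

MPC = ΔC/ΔYd = (748.483 − 603)/(920 − 673) = 145.483/247 = 0.589.
Government-spending multiplier = 1/(1 − c + m) = 1/(1 − 0.589 + 0.17) = 1/0.581 ≈ 1.721.
ΔY = k × ΔG = (+¥532 trillion) / 0.581 ≈ +¥915.7 trillion.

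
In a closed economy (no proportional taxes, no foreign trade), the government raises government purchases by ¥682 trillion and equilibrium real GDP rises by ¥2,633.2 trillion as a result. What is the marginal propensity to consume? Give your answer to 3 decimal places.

0.741

Implied spending multiplier k = ΔY/ΔG = 2,633.2/682 ≈ 3.861.
Since k = 1/(1 − MPC), MPC = 1 − 1/k = 1 − ΔG/ΔY = 1 − 682/2,633.2 ≈ 0.741.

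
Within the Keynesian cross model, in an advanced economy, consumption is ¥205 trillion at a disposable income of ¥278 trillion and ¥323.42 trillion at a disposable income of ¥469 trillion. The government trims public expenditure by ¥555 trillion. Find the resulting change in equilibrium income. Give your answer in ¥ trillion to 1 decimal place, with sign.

−¥1,460.5 trillion

MPC = ΔC/ΔYd = (323.42 − 205)/(469 − 278) = 118.42/191 = 0.62.
Expenditure multiplier = 1/(1 − MPC) = 1/(1 − 0.62) = 1/0.38 ≈ 2.632.
ΔY = k × ΔG = (−¥555 trillion) / 0.38 ≈ −¥1,460.5 trillion.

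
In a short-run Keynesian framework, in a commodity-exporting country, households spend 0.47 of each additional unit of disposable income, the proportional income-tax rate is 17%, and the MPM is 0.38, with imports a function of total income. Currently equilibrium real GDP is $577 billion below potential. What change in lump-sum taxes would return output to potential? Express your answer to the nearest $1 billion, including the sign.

−$1,215 billion

Spending multiplier = 1/(1 − c(1−t) + m) = 1/(1 − 0.47×0.83 + 0.38) = 1/0.9899 ≈ 1.01.
Tax multiplier = −c·k = −0.47/0.9899 ≈ −0.475. Need ΔY = +$577 billion, so ΔT = ΔY/(−c·k) = −(+$577 billion) × 0.9899 / 0.47 ≈ −$1,215 billion.
The government should cut lump-sum taxes by $1,215 billion.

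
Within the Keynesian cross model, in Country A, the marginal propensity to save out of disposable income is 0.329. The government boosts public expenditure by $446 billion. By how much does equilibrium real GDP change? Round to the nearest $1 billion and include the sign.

MPC = 1 − MPS = 1 − 0.329 = 0.671.
Expenditure multiplier = 1/(1 − MPC) = 1/(1 − 0.671) = 1/0.329 ≈ 3.04.
ΔY = k × ΔG = (+$446 billion) / 0.329 ≈ +$1,356 billion.

+$1,356 billion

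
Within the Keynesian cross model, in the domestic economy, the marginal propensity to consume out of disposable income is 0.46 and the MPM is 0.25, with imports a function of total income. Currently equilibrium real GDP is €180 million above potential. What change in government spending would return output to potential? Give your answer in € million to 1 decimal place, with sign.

−€142.2 million

Spending multiplier = 1/(1 − c + m) = 1/(1 − 0.46 + 0.25) = 1/0.79 ≈ 1.266.
Need ΔY = −€180 million, so ΔG = ΔY/k = (−€180 million) × 0.79 = −€142.2 million.
The government should cut government spending by €142.2 million.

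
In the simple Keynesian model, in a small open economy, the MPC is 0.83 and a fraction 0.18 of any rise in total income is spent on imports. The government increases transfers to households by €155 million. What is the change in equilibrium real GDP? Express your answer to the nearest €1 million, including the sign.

The transfer change shifts disposable income by +€155 million, so first-round consumption changes by c·ΔTR = 0.83 × (+€155 million) = +€128.65 million.
Expenditure multiplier = 1/(1 − c + m) = 1/(1 − 0.83 + 0.18) = 1/0.35 ≈ 2.857.
The transfer multiplier is c × k ≈ 2.371, so ΔY = k × (c·ΔTR) = (+€128.65 million) / 0.35 ≈ +€368 million.

+€368 million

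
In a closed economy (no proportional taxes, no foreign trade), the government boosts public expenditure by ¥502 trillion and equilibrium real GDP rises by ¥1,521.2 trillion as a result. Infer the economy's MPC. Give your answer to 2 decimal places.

0.67

Implied spending multiplier k = ΔY/ΔG = 1,521.2/502 ≈ 3.0303.
Since k = 1/(1 − MPC), MPC = 1 − 1/k = 1 − ΔG/ΔY = 1 − 502/1,521.2 ≈ 0.67.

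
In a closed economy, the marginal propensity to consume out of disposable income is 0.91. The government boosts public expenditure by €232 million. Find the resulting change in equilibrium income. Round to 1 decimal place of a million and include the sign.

+€2,577.8 million

Spending multiplier = 1/(1 − MPC) = 1/(1 − 0.91) = 1/0.09 ≈ 11.111.
ΔY = k × ΔG = (+€232 million) / 0.09 ≈ +€2,577.8 million.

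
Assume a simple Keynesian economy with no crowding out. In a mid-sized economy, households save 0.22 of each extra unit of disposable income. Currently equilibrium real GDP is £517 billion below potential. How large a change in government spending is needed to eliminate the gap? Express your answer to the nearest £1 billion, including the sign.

MPC = 1 − MPS = 1 − 0.22 = 0.78.
Spending multiplier = 1/(1 − MPC) = 1/(1 − 0.78) = 1/0.22 ≈ 4.545.
Need ΔY = +£517 billion, so ΔG = ΔY/k = (+£517 billion) × 0.22 ≈ +£114 billion.
The government should increase government spending by £114 billion.

+£114 billion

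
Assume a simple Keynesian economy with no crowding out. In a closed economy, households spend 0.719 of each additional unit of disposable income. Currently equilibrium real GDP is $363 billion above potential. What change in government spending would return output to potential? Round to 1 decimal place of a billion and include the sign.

Spending multiplier = 1/(1 − MPC) = 1/(1 − 0.719) = 1/0.281 ≈ 3.559.
Need ΔY = −$363 billion, so ΔG = ΔY/k = (−$363 billion) × 0.281 ≈ −$102 billion.
The government should cut government spending by $102 billion.

−$102.0 billion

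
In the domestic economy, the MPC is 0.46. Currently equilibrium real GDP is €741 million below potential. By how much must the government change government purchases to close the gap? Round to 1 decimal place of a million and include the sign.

Spending multiplier = 1/(1 − MPC) = 1/(1 − 0.46) = 1/0.54 ≈ 1.852.
Need ΔY = +€741 million, so ΔG = ΔY/k = (+€741 million) × 0.54 ≈ +€400.1 million.
The government should increase government purchases by €400.1 million.

+€400.1 million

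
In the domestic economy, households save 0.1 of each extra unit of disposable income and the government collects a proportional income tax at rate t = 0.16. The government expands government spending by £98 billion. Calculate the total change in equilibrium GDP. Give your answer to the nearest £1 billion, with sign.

MPC = 1 − MPS = 1 − 0.1 = 0.9.
Spending multiplier = 1/(1 − c(1−t)) = 1/(1 − 0.9×0.84) = 1/0.244 ≈ 4.098.
ΔY = k × ΔG = (+£98 billion) / 0.244 ≈ +£402 billion.

+£402 billion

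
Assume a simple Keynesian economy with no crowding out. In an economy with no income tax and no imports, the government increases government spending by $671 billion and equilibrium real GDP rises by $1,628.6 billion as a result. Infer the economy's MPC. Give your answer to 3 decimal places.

0.588

Implied spending multiplier k = ΔY/ΔG = 1,628.6/671 ≈ 2.4271.
Since k = 1/(1 − MPC), MPC = 1 − 1/k = 1 − ΔG/ΔY = 1 − 671/1,628.6 ≈ 0.588.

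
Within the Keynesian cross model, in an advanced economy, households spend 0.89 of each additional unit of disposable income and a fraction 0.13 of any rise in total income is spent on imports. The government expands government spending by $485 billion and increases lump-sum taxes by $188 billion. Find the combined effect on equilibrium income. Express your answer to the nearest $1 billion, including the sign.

+$1,324 billion

Expenditure multiplier = 1/(1 − c + m) = 1/(1 − 0.89 + 0.13) = 1/0.24 ≈ 4.167.
ΔG contributes k·ΔG = (+$485 billion) / 0.24 ≈ +$2,020.8 billion.
ΔT of +$188 billion changes first-round spending by −c·ΔT = −$167.32 billion, contributing k·(−c·ΔT) = (−$167.32 billion) / 0.24 ≈ −$697.2 billion.
Net ΔY = k(ΔG − c·ΔT) = (+$317.68 billion) / 0.24 ≈ +$1,324 billion.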